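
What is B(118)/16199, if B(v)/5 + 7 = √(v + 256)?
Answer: -35/16199 + 5*√374/16199 ≈ 0.0038086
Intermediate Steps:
B(v) = -35 + 5*√(256 + v) (B(v) = -35 + 5*√(v + 256) = -35 + 5*√(256 + v))
B(118)/16199 = (-35 + 5*√(256 + 118))/16199 = (-35 + 5*√374)*(1/16199) = -35/16199 + 5*√374/16199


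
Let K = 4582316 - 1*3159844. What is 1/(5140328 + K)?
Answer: 1/6562800 ≈ 1.5237e-7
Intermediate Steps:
K = 1422472 (K = 4582316 - 3159844 = 1422472)
1/(5140328 + K) = 1/(5140328 + 1422472) = 1/6562800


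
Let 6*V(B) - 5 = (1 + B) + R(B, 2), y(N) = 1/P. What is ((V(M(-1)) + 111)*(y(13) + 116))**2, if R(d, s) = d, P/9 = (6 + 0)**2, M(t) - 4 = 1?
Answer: 164262287755225/944784 ≈ 1.7386e+8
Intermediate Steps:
M(t) = 5 (M(t) = 4 + 1 = 5)
P = 324 (P = 9*(6 + 0)**2 = 9*6**2 = 9*36 = 324)
y(N) = 1/324
V(B) = 1 + B/3 (V(B) = 5/6 + ((1 + B) + B)/6 = 5/6 + (1 + 2*B)/6 = 5/6 + (1/6 + B/3) = 1 + B/3)
((V(M(-1)) + 111)*(y(13) + 116))**2 = (((1 + (1/3)*5) + 111)*(1/324 + 116))**2 = (((1 + 5/3) + 111)*(37585/324))**2 = ((8/3 + 111)*(37585/324))**2 = ((341/3)*(37585/324))**2 = (12816485/972)**2 = 164262287755225/944784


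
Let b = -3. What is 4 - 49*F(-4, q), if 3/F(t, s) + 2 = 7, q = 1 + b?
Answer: -127/5 ≈ -25.400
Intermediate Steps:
q = -2 (q = 1 - 3 = -2)
F(t, s) = ⅗ (F(t, s) = 3/(-2 + 7) = 3/5 = 3*(⅕) = ⅗)
4 - 49*F(-4, q) = 4 - 49*⅗ = 4 - 147/5 = -127/5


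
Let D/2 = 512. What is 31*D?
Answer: 31744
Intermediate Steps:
D = 1024 (D = 2*512 = 1024)
31*D = 31*1024 = 31744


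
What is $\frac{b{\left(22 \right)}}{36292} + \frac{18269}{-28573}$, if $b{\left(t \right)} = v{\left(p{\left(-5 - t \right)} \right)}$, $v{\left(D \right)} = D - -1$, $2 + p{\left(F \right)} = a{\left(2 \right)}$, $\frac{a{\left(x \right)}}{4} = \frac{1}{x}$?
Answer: $- \frac{662989975}{1036971316} \approx -0.63935$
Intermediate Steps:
$a{\left(x \right)} = \frac{4}{x}$
$p{\left(F \right)} = 0$ ($p{\left(F \right)} = -2 + \frac{4}{2} = -2 + 4 \cdot \frac{1}{2} = -2 + 2 = 0$)
$v{\left(D \right)} = 1 + D$ ($v{\left(D \right)} = D + 1 = 1 + D$)
$b{\left(t \right)} = 1$ ($b{\left(t \right)} = 1 + 0 = 1$)
$\frac{b{\left(22 \right)}}{36292} + \frac{18269}{-28573} = 1 \cdot \frac{1}{36292} + \frac{18269}{-28573} = 1 \cdot \frac{1}{36292} + 18269 \left(- \frac{1}{28573}\right) = \frac{1}{36292} - \frac{18269}{28573} = - \frac{662989975}{1036971316}$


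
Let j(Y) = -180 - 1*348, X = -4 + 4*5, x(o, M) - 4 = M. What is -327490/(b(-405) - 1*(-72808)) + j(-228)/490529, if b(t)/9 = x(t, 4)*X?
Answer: -16068239309/3627952484 ≈ -4.4290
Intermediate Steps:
x(o, M) = 4 + M
X = 16 (X = -4 + 20 = 16)
j(Y) = -528 (j(Y) = -180 - 348 = -528)
b(t) = 1152 (b(t) = 9*((4 + 4)*16) = 9*(8*16) = 9*128 = 1152)
-327490/(b(-405) - 1*(-72808)) + j(-228)/490529 = -327490/(1152 - 1*(-72808)) - 528/490529 = -327490/(1152 + 72808) - 528*1/490529 = -327490/73960 - 528/490529 = -327490*1/73960 - 528/490529 = -32749/7396 - 528/490529 = -16068239309/3627952484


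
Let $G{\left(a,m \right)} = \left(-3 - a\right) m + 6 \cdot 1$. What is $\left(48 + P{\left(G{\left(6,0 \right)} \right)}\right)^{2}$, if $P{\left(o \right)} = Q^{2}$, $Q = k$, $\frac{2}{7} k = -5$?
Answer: $\frac{2007889}{16} \approx 1.2549 \cdot 10^{5}$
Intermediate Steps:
$k = - \frac{35}{2}$ ($k = \frac{7}{2} \left(-5\right) = - \frac{35}{2} \approx -17.5$)
$Q = - \frac{35}{2} \approx -17.5$
$G{\left(a,m \right)} = 6 + m \left(-3 - a\right)$ ($G{\left(a,m \right)} = m \left(-3 - a\right) + 6 = 6 + m \left(-3 - a\right)$)
$P{\left(o \right)} = \frac{1225}{4}$ ($P{\left(o \right)} = \left(- \frac{35}{2}\right)^{2} = \frac{1225}{4}$)
$\left(48 + P{\left(G{\left(6,0 \right)} \right)}\right)^{2} = \left(48 + \frac{1225}{4}\right)^{2} = \left(\frac{1417}{4}\right)^{2} = \frac{2007889}{16}$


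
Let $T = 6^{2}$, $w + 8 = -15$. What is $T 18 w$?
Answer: $-14904$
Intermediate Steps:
$w = -23$ ($w = -8 - 15 = -23$)
$T = 36$
$T 18 w = 36 \cdot 18 \left(-23\right) = 648 \left(-23\right) = -14904$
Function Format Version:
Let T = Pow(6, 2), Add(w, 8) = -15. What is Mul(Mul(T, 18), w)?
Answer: -14904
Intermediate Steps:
w = -23 (w = Add(-8, -15) = -23)
T = 36
Mul(Mul(T, 18), w) = Mul(Mul(36, 18), -23) = Mul(648, -23) = -14904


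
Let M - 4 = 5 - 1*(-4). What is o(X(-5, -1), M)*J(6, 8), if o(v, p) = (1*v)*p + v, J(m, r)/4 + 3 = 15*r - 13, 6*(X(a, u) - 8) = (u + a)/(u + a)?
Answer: 142688/3 ≈ 47563.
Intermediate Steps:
X(a, u) = 49/6 (X(a, u) = 8 + ((u + a)/(u + a))/6 = 8 + ((a + u)/(a + u))/6 = 8 + (⅙)*1 = 8 + ⅙ = 49/6)
J(m, r) = -64 + 60*r (J(m, r) = -12 + 4*(15*r - 13) = -12 + 4*(-13 + 15*r) = -12 + (-52 + 60*r) = -64 + 60*r)
M = 13 (M = 4 + (5 - 1*(-4)) = 4 + (5 + 4) = 4 + 9 = 13)
o(v, p) = v + p*v (o(v, p) = v*p + v = p*v + v = v + p*v)
o(X(-5, -1), M)*J(6, 8) = (49*(1 + 13)/6)*(-64 + 60*8) = ((49/6)*14)*(-64 + 480) = (343/3)*416 = 142688/3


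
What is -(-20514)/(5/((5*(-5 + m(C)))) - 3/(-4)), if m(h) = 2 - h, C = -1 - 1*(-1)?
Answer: 246168/5 ≈ 49234.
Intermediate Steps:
C = 0 (C = -1 + 1 = 0)
-(-20514)/(5/((5*(-5 + m(C)))) - 3/(-4)) = -(-20514)/(5/((5*(-5 + (2 - 1*0)))) - 3/(-4)) = -(-20514)/(5/((5*(-5 + (2 + 0)))) - 3*(-¼)) = -(-20514)/(5/((5*(-5 + 2))) + ¾) = -(-20514)/(5/((5*(-3))) + ¾) = -(-20514)/(5/(-15) + ¾) = -(-20514)/(5*(-1/15) + ¾) = -(-20514)/(-⅓ + ¾) = -(-20514)/5/12 = -(-20514)*12/5 = -3419*(-72/5) = 246168/5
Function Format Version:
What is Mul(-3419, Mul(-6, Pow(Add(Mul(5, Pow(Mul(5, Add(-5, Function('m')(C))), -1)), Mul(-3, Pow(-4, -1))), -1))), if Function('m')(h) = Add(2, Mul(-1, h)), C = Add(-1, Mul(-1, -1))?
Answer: Rational(246168, 5) ≈ 49234.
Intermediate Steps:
C = 0 (C = Add(-1, 1) = 0)
Mul(-3419, Mul(-6, Pow(Add(Mul(5, Pow(Mul(5, Add(-5, Function('m')(C))), -1)), Mul(-3, Pow(-4, -1))), -1))) = Mul(-3419, Mul(-6, Pow(Add(Mul(5, Pow(Mul(5, Add(-5, Add(2, Mul(-1, 0)))), -1)), Mul(-3, Pow(-4, -1))), -1))) = Mul(-3419, Mul(-6, Pow(Add(Mul(5, Pow(Mul(5, Add(-5, Add(2, 0))), -1)), Mul(-3, Rational(-1, 4))), -1))) = Mul(-3419, Mul(-6, Pow(Add(Mul(5, Pow(Mul(5, Add(-5, 2)), -1)), Rational(3, 4)), -1))) = Mul(-3419, Mul(-6, Pow(Add(Mul(5, Pow(Mul(5, -3), -1)), Rational(3, 4)), -1))) = Mul(-3419, Mul(-6, Pow(Add(Mul(5, Pow(-15, -1)), Rational(3, 4)), -1))) = Mul(-3419, Mul(-6, Pow(Add(Mul(5, Rational(-1, 15)), Rational(3, 4)), -1))) = Mul(-3419, Mul(-6, Pow(Add(Rational(-1, 3), Rational(3, 4)), -1))) = Mul(-3419, Mul(-6, Pow(Rational(5, 12), -1))) = Mul(-3419, Mul(-6, Rational(12, 5))) = Mul(-3419, Rational(-72, 5)) = Rational(246168, 5)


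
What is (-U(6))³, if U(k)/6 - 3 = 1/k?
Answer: -6859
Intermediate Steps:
U(k) = 18 + 6/k
(-U(6))³ = (-(18 + 6/6))³ = (-(18 + 6*(⅙)))³ = (-(18 + 1))³ = (-1*19)³ = (-19)³ = -6859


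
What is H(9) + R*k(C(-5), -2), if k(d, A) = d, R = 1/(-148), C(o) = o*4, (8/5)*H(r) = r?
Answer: 1705/296 ≈ 5.7601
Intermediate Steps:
H(r) = 5*r/8
C(o) = 4*o
R = -1/148 ≈ -0.0067568
H(9) + R*k(C(-5), -2) = (5/8)*9 - (-5)/37 = 45/8 - 1/148*(-20) = 45/8 + 5/37 = 1705/296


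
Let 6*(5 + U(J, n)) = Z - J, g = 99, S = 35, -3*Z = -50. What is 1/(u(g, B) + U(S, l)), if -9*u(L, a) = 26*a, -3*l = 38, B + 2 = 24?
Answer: -18/1289 ≈ -0.013964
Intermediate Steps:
Z = 50/3 (Z = -⅓*(-50) = 50/3 ≈ 16.667)
B = 22 (B = -2 + 24 = 22)
l = -38/3 (l = -⅓*38 = -38/3 ≈ -12.667)
U(J, n) = -20/9 - J/6 (U(J, n) = -5 + (50/3 - J)/6 = -5 + (25/9 - J/6) = -20/9 - J/6)
u(L, a) = -26*a/9
1/(u(g, B) + U(S, l)) = 1/(-26/9*22 + (-20/9 - ⅙*35)) = 1/(-572/9 + (-20/9 - 35/6)) = 1/(-572/9 - 145/18) = 1/(-1289/18) = -18/1289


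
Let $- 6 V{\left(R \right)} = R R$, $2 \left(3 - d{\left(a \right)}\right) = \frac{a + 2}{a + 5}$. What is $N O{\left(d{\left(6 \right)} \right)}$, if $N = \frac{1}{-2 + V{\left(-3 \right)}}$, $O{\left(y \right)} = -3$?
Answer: $\frac{6}{7} \approx 0.85714$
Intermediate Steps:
$d{\left(a \right)} = 3 - \frac{2 + a}{2 \left(5 + a\right)}$ ($d{\left(a \right)} = 3 - \frac{\left(a + 2\right) \frac{1}{a + 5}}{2} = 3 - \frac{\left(2 + a\right) \frac{1}{5 + a}}{2} = 3 - \frac{\frac{1}{5 + a} \left(2 + a\right)}{2} = 3 - \frac{2 + a}{2 \left(5 + a\right)}$)
$V{\left(R \right)} = - \frac{R^{2}}{6}$ ($V{\left(R \right)} = - \frac{R R}{6} = - \frac{R^{2}}{6}$)
$N = - \frac{2}{7}$ ($N = \frac{1}{-2 - \frac{\left(-3\right)^{2}}{6}} = \frac{1}{-2 - \frac{3}{2}} = \frac{1}{- \frac{7}{2}} = - \frac{2}{7} \approx -0.28571$)
$N O{\left(d{\left(6 \right)} \right)} = \left(- \frac{2}{7}\right) \left(-3\right) = \frac{6}{7}$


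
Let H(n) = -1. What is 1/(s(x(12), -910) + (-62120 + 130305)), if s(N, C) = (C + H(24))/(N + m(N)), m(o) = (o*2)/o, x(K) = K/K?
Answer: 3/203644 ≈ 1.4732e-5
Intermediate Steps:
x(K) = 1
m(o) = 2 (m(o) = (2*o)/o = 2)
s(N, C) = (-1 + C)/(2 + N) (s(N, C) = (C - 1)/(N + 2) = (-1 + C)/(2 + N))
1/(s(x(12), -910) + (-62120 + 130305)) = 1/((-1 - 910)/(2 + 1) + (-62120 + 130305)) = 1/(-911/3 + 68185) = 1/(203644/3) = 3/203644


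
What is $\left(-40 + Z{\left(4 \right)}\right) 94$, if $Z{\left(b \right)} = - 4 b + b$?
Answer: $-4888$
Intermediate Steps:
$Z{\left(b \right)} = - 3 b$
$\left(-40 + Z{\left(4 \right)}\right) 94 = \left(-40 - 12\right) 94 = \left(-52\right) 94 = -4888$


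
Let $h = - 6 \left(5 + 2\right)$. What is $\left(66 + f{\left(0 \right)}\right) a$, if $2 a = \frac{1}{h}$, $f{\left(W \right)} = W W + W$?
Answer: $- \frac{11}{14} \approx -0.78571$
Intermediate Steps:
$f{\left(W \right)} = W + W^{2}$ ($f{\left(W \right)} = W^{2} + W = W + W^{2}$)
$h = -42$ ($h = \left(-6\right) 7 = -42$)
$a = - \frac{1}{84}$ ($a = \frac{1}{2 \left(-42\right)} = \frac{1}{2} \left(- \frac{1}{42}\right) = - \frac{1}{84} \approx -0.011905$)
$\left(66 + f{\left(0 \right)}\right) a = \left(66 + 0 \left(1 + 0\right)\right) \left(- \frac{1}{84}\right) = \left(66 + 0 \cdot 1\right) \left(- \frac{1}{84}\right) = \left(66 + 0\right) \left(- \frac{1}{84}\right) = 66 \left(- \frac{1}{84}\right) = - \frac{11}{14}$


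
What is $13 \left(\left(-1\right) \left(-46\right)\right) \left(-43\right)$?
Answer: $-25714$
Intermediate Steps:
$13 \left(\left(-1\right) \left(-46\right)\right) \left(-43\right) = 13 \cdot 46 \left(-43\right) = 598 \left(-43\right) = -25714$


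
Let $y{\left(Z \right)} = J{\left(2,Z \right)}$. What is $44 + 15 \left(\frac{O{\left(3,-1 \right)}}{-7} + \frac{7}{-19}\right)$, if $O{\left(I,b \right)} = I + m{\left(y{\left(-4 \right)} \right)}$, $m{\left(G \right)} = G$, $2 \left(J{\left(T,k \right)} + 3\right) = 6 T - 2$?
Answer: $\frac{3692}{133} \approx 27.759$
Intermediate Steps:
$J{\left(T,k \right)} = -4 + 3 T$ ($J{\left(T,k \right)} = -3 + \frac{6 T - 2}{2} = -3 + \frac{-2 + 6 T}{2} = -3 + \left(-1 + 3 T\right) = -4 + 3 T$)
$y{\left(Z \right)} = 2$ ($y{\left(Z \right)} = -4 + 3 \cdot 2 = -4 + 6 = 2$)
$O{\left(I,b \right)} = 2 + I$ ($O{\left(I,b \right)} = I + 2 = 2 + I$)
$44 + 15 \left(\frac{O{\left(3,-1 \right)}}{-7} + \frac{7}{-19}\right) = 44 + 15 \left(\frac{2 + 3}{-7} + \frac{7}{-19}\right) = 44 + 15 \left(5 \left(- \frac{1}{7}\right) + 7 \left(- \frac{1}{19}\right)\right) = 44 + 15 \left(- \frac{5}{7} - \frac{7}{19}\right) = 44 + 15 \left(- \frac{144}{133}\right) = 44 - \frac{2160}{133} = \frac{3692}{133}$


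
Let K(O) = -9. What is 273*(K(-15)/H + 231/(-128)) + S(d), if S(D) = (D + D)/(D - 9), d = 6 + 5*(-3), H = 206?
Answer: -6639553/13184 ≈ -503.61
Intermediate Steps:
d = -9 (d = 6 - 15 = -9)
S(D) = 2*D/(-9 + D) (S(D) = (2*D)/(-9 + D) = 2*D/(-9 + D))
273*(K(-15)/H + 231/(-128)) + S(d) = 273*(-9/206 + 231/(-128)) + 2*(-9)/(-9 - 9) = 273*(-9*1/206 + 231*(-1/128)) + 2*(-9)/(-18) = 273*(-9/206 - 231/128) + 2*(-9)*(-1/18) = 273*(-24369/13184) + 1 = -6652737/13184 + 1 = -6639553/13184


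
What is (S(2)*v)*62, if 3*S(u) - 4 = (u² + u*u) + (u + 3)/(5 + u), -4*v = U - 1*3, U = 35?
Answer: -44144/21 ≈ -2102.1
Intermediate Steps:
v = -8 (v = -(35 - 1*3)/4 = -(35 - 3)/4 = -¼*32 = -8)
S(u) = 4/3 + 2*u²/3 + (3 + u)/(3*(5 + u)) (S(u) = 4/3 + ((u² + u*u) + (u + 3)/(5 + u))/3 = 4/3 + ((u² + u²) + (3 + u)/(5 + u))/3 = 4/3 + (2*u² + (3 + u)/(5 + u))/3 = 4/3 + (2*u²/3 + (3 + u)/(3*(5 + u))) = 4/3 + 2*u²/3 + (3 + u)/(3*(5 + u)))
(S(2)*v)*62 = (((23 + 2*2³ + 5*2 + 10*2²)/(3*(5 + 2)))*(-8))*62 = (((⅓)*(23 + 2*8 + 10 + 10*4)/7)*(-8))*62 = (((⅓)*(⅐)*(23 + 16 + 10 + 40))*(-8))*62 = (((⅓)*(⅐)*89)*(-8))*62 = ((89/21)*(-8))*62 = -712/21*62 = -44144/21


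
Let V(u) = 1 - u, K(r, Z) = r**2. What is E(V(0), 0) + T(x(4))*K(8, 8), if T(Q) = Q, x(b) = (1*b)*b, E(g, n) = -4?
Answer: 1020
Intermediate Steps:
x(b) = b**2 (x(b) = b*b = b**2)
E(V(0), 0) + T(x(4))*K(8, 8) = -4 + 4**2*8**2 = -4 + 16*64 = -4 + 1024 = 1020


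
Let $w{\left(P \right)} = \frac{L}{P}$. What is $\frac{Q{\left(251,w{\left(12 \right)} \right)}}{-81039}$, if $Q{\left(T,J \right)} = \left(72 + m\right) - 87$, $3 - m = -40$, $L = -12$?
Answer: $- \frac{4}{11577} \approx -0.00034551$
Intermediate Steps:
$m = 43$ ($m = 3 - -40 = 3 + 40 = 43$)
$w{\left(P \right)} = - \frac{12}{P}$
$Q{\left(T,J \right)} = 28$ ($Q{\left(T,J \right)} = \left(72 + 43\right) - 87 = 115 - 87 = 28$)
$\frac{Q{\left(251,w{\left(12 \right)} \right)}}{-81039} = \frac{28}{-81039} = 28 \left(- \frac{1}{81039}\right) = - \frac{4}{11577}$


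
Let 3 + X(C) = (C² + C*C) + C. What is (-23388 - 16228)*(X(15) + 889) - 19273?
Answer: -53540489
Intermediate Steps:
X(C) = -3 + C + 2*C² (X(C) = -3 + ((C² + C*C) + C) = -3 + ((C² + C²) + C) = -3 + (2*C² + C) = -3 + (C + 2*C²) = -3 + C + 2*C²)
(-23388 - 16228)*(X(15) + 889) - 19273 = (-23388 - 16228)*((-3 + 15 + 2*15²) + 889) - 19273 = -39616*((-3 + 15 + 2*225) + 889) - 19273 = -39616*((-3 + 15 + 450) + 889) - 19273 = -39616*(462 + 889) - 19273 = -39616*1351 - 19273 = -53521216 - 19273 = -53540489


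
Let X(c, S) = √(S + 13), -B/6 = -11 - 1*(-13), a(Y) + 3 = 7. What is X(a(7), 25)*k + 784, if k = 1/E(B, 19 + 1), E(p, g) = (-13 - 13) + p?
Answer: 784 - √38/38 ≈ 783.84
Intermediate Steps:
a(Y) = 4 (a(Y) = -3 + 7 = 4)
B = -12 (B = -6*(-11 - 1*(-13)) = -6*(-11 + 13) = -6*2 = -12)
E(p, g) = -26 + p
X(c, S) = √(13 + S)
k = -1/38 (k = 1/(-26 - 12) = 1/(-38) = -1/38 ≈ -0.026316)
X(a(7), 25)*k + 784 = √(13 + 25)*(-1/38) + 784 = √38*(-1/38) + 784 = -√38/38 + 784 = 784 - √38/38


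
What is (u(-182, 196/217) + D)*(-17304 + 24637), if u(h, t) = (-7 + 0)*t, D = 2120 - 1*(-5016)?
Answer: 1620739660/31 ≈ 5.2282e+7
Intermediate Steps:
D = 7136 (D = 2120 + 5016 = 7136)
u(h, t) = -7*t
(u(-182, 196/217) + D)*(-17304 + 24637) = (-1372/217 + 7136)*(-17304 + 24637) = (-1372/217 + 7136)*7333 = (-7*28/31 + 7136)*7333 = (-196/31 + 7136)*7333 = (221020/31)*7333 = 1620739660/31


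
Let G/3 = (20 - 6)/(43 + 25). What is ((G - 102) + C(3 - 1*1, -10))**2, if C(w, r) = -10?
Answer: 14341369/1156 ≈ 12406.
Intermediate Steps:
G = 21/34 (G = 3*((20 - 6)/(43 + 25)) = 3*(14/68) = 3*(14*(1/68)) = 3*(7/34) = 21/34 ≈ 0.61765)
((G - 102) + C(3 - 1*1, -10))**2 = ((21/34 - 102) - 10)**2 = (-3447/34 - 10)**2 = (-3787/34)**2 = 14341369/1156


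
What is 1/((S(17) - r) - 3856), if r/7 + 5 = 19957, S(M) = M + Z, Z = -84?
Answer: -1/143587 ≈ -6.9644e-6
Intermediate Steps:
S(M) = -84 + M (S(M) = M - 84 = -84 + M)
r = 139664 (r = -35 + 7*19957 = -35 + 139699 = 139664)
1/((S(17) - r) - 3856) = 1/(((-84 + 17) - 1*139664) - 3856) = 1/((-67 - 139664) - 3856) = 1/(-139731 - 3856) = 1/(-143587) = -1/143587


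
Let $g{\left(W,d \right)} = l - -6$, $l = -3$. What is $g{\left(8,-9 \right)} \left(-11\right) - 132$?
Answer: $-165$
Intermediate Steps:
$g{\left(W,d \right)} = 3$ ($g{\left(W,d \right)} = -3 - -6 = -3 + 6 = 3$)
$g{\left(8,-9 \right)} \left(-11\right) - 132 = 3 \left(-11\right) - 132 = -33 - 132 = -165$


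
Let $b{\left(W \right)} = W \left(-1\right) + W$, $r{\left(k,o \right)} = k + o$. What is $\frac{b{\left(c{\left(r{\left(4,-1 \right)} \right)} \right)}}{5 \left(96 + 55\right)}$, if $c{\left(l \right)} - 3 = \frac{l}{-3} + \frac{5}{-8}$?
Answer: $0$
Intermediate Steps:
$c{\left(l \right)} = \frac{19}{8} - \frac{l}{3}$ ($c{\left(l \right)} = 3 + \left(\frac{l}{-3} + \frac{5}{-8}\right) = 3 + \left(l \left(- \frac{1}{3}\right) + 5 \left(- \frac{1}{8}\right)\right) = 3 - \left(\frac{5}{8} + \frac{l}{3}\right) = \frac{19}{8} - \frac{l}{3}$)
$b{\left(W \right)} = 0$ ($b{\left(W \right)} = - W + W = 0$)
$\frac{b{\left(c{\left(r{\left(4,-1 \right)} \right)} \right)}}{5 \left(96 + 55\right)} = \frac{0}{5 \left(96 + 55\right)} = \frac{0}{5 \cdot 151} = \frac{0}{755} = 0 \cdot \frac{1}{755} = 0$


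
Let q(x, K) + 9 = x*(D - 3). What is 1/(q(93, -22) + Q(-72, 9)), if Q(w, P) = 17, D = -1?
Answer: -1/364 ≈ -0.0027473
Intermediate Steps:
q(x, K) = -9 - 4*x (q(x, K) = -9 + x*(-1 - 3) = -9 + x*(-4) = -9 - 4*x)
1/(q(93, -22) + Q(-72, 9)) = 1/((-9 - 4*93) + 17) = 1/((-9 - 372) + 17) = 1/(-381 + 17) = 1/(-364) = -1/364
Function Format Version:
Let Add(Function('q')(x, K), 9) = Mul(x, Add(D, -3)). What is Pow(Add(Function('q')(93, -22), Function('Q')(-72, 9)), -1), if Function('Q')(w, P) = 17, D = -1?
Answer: Rational(-1, 364) ≈ -0.0027473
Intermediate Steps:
Function('q')(x, K) = Add(-9, Mul(-4, x)) (Function('q')(x, K) = Add(-9, Mul(x, Add(-1, -3))) = Add(-9, Mul(x, -4)) = Add(-9, Mul(-4, x)))
Pow(Add(Function('q')(93, -22), Function('Q')(-72, 9)), -1) = Pow(Add(Add(-9, Mul(-4, 93)), 17), -1) = Pow(Add(Add(-9, -372), 17), -1) = Pow(Add(-381, 17), -1) = Pow(-364, -1) = Rational(-1, 364)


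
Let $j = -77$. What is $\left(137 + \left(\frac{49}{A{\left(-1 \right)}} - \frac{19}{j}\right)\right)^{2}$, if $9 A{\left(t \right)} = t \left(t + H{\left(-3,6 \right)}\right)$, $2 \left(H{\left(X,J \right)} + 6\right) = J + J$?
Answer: $\frac{1982475625}{5929} \approx 3.3437 \cdot 10^{5}$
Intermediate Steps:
$H{\left(X,J \right)} = -6 + J$ ($H{\left(X,J \right)} = -6 + \frac{J + J}{2} = -6 + \frac{2 J}{2} = -6 + J$)
$A{\left(t \right)} = \frac{t^{2}}{9}$ ($A{\left(t \right)} = \frac{t \left(t + \left(-6 + 6\right)\right)}{9} = \frac{t \left(t + 0\right)}{9} = \frac{t t}{9} = \frac{t^{2}}{9}$)
$\left(137 + \left(\frac{49}{A{\left(-1 \right)}} - \frac{19}{j}\right)\right)^{2} = \left(137 + \left(\frac{49}{\frac{1}{9} \left(-1\right)^{2}} - \frac{19}{-77}\right)\right)^{2} = \left(137 - \left(- \frac{19}{77} - \frac{49}{\frac{1}{9} \cdot 1}\right)\right)^{2} = \left(137 + \left(49 \frac{1}{\frac{1}{9}} + \frac{19}{77}\right)\right)^{2} = \left(137 + \left(49 \cdot 9 + \frac{19}{77}\right)\right)^{2} = \left(137 + \left(441 + \frac{19}{77}\right)\right)^{2} = \left(137 + \frac{33976}{77}\right)^{2} = \left(\frac{44525}{77}\right)^{2} = \frac{1982475625}{5929}$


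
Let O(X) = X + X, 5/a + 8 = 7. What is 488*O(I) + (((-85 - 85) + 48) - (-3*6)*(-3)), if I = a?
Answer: -5056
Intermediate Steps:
a = -5 (a = 5/(-8 + 7) = 5/(-1) = 5*(-1) = -5)
I = -5
O(X) = 2*X
488*O(I) + (((-85 - 85) + 48) - (-3*6)*(-3)) = 488*(2*(-5)) + (((-85 - 85) + 48) - (-3*6)*(-3)) = 488*(-10) + ((-170 + 48) - (-18)*(-3)) = -4880 + (-122 - 1*54) = -4880 + (-122 - 54) = -4880 - 176 = -5056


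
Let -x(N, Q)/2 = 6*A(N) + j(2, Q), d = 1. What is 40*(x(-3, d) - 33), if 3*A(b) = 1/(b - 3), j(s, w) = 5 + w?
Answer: -5320/3 ≈ -1773.3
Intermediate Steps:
A(b) = 1/(3*(-3 + b)) (A(b) = 1/(3*(b - 3)) = 1/(3*(-3 + b)))
x(N, Q) = -10 - 4/(-3 + N) - 2*Q (x(N, Q) = -2*(6*(1/(3*(-3 + N))) + (5 + Q)) = -2*(2/(-3 + N) + (5 + Q)) = -2*(5 + Q + 2/(-3 + N)) = -10 - 4/(-3 + N) - 2*Q)
40*(x(-3, d) - 33) = 40*(2*(-2 + (-5 - 1*1)*(-3 - 3))/(-3 - 3) - 33) = 40*(2*(-2 + (-5 - 1)*(-6))/(-6) - 33) = 40*(2*(-⅙)*(-2 - 6*(-6)) - 33) = 40*(2*(-⅙)*(-2 + 36) - 33) = 40*(2*(-⅙)*34 - 33) = 40*(-34/3 - 33) = 40*(-133/3) = -5320/3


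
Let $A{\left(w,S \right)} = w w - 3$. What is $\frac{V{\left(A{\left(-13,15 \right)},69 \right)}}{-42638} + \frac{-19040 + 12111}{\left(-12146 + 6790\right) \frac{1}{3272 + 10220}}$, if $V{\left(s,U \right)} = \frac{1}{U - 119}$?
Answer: $\frac{3832749007203}{219585700} \approx 17454.0$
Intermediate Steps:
$A{\left(w,S \right)} = -3 + w^{2}$ ($A{\left(w,S \right)} = w^{2} - 3 = -3 + w^{2}$)
$V{\left(s,U \right)} = \frac{1}{-119 + U}$
$\frac{V{\left(A{\left(-13,15 \right)},69 \right)}}{-42638} + \frac{-19040 + 12111}{\left(-12146 + 6790\right) \frac{1}{3272 + 10220}} = \frac{1}{\left(-119 + 69\right) \left(-42638\right)} + \frac{-19040 + 12111}{\left(-12146 + 6790\right) \frac{1}{3272 + 10220}} = \frac{1}{-50} \left(- \frac{1}{42638}\right) - \frac{6929}{\left(-5356\right) \frac{1}{13492}} = \left(- \frac{1}{50}\right) \left(- \frac{1}{42638}\right) - \frac{6929}{\left(-5356\right) \frac{1}{13492}} = \frac{1}{2131900} - \frac{6929}{- \frac{1339}{3373}} = \frac{1}{2131900} - - \frac{1797809}{103} = \frac{1}{2131900} + \frac{1797809}{103} = \frac{3832749007203}{219585700}$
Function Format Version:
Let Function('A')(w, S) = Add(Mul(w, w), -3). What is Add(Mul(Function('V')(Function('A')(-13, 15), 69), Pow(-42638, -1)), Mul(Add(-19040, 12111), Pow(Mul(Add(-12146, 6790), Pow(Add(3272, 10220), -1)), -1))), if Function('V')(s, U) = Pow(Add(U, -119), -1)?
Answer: Rational(3832749007203, 219585700) ≈ 17454.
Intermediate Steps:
Function('A')(w, S) = Add(-3, Pow(w, 2)) (Function('A')(w, S) = Add(Pow(w, 2), -3) = Add(-3, Pow(w, 2)))
Function('V')(s, U) = Pow(Add(-119, U), -1)
Add(Mul(Function('V')(Function('A')(-13, 15), 69), Pow(-42638, -1)), Mul(Add(-19040, 12111), Pow(Mul(Add(-12146, 6790), Pow(Add(3272, 10220), -1)), -1))) = Add(Mul(Pow(Add(-119, 69), -1), Pow(-42638, -1)), Mul(Add(-19040, 12111), Pow(Mul(Add(-12146, 6790), Pow(Add(3272, 10220), -1)), -1))) = Add(Mul(Pow(-50, -1), Rational(-1, 42638)), Mul(-6929, Pow(Mul(-5356, Pow(13492, -1)), -1))) = Add(Mul(Rational(-1, 50), Rational(-1, 42638)), Mul(-6929, Pow(Mul(-5356, Rational(1, 13492)), -1))) = Add(Rational(1, 2131900), Mul(-6929, Pow(Rational(-1339, 3373), -1))) = Add(Rational(1, 2131900), Mul(-6929, Rational(-3373, 1339))) = Add(Rational(1, 2131900), Rational(1797809, 103)) = Rational(3832749007203, 219585700)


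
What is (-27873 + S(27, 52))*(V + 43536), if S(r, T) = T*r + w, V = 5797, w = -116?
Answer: -1311517805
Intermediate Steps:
S(r, T) = -116 + T*r (S(r, T) = T*r - 116 = -116 + T*r)
(-27873 + S(27, 52))*(V + 43536) = (-27873 + (-116 + 52*27))*(5797 + 43536) = (-27873 + (-116 + 1404))*49333 = (-27873 + 1288)*49333 = -26585*49333 = -1311517805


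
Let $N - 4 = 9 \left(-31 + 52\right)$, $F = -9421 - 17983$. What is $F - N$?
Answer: $-27597$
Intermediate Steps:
$F = -27404$
$N = 193$ ($N = 4 + 9 \left(-31 + 52\right) = 4 + 9 \cdot 21 = 4 + 189 = 193$)
$F - N = -27404 - 193 = -27597$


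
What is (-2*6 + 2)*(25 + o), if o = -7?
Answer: -180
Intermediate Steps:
(-2*6 + 2)*(25 + o) = (-2*6 + 2)*(25 - 7) = (-12 + 2)*18 = -10*18 = -180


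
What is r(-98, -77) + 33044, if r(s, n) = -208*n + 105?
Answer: 49165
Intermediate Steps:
r(s, n) = 105 - 208*n
r(-98, -77) + 33044 = (105 - 208*(-77)) + 33044 = (105 + 16016) + 33044 = 16121 + 33044 = 49165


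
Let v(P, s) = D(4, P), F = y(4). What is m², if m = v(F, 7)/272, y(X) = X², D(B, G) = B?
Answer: 1/4624 ≈ 0.00021626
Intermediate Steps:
F = 16 (F = 4² = 16)
v(P, s) = 4
m = 1/68 (m = 4/272 = 4*(1/272) = 1/68 ≈ 0.014706)
m² = (1/68)² = 1/4624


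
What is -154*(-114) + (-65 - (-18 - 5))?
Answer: 17514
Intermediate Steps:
-154*(-114) + (-65 - (-18 - 5)) = 17556 + (-65 - 1*(-23)) = 17556 + (-65 + 23) = 17556 - 42 = 17514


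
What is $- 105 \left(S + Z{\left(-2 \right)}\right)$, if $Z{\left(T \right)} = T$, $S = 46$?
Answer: $-4620$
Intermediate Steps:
$- 105 \left(S + Z{\left(-2 \right)}\right) = - 105 \left(46 - 2\right) = \left(-105\right) 44 = -4620$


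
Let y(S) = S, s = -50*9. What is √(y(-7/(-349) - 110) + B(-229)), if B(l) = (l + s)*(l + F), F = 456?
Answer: 60*I*√5218597/349 ≈ 392.74*I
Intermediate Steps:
s = -450
B(l) = (-450 + l)*(456 + l) (B(l) = (l - 450)*(l + 456) = (-450 + l)*(456 + l))
√(y(-7/(-349) - 110) + B(-229)) = √((-7/(-349) - 110) + (-205200 + (-229)² + 6*(-229))) = √((-7*(-1/349) - 110) + (-205200 + 52441 - 1374)) = √((7/349 - 110) - 154133) = √(-38383/349 - 154133) = √(-53830800/349) = 60*I*√5218597/349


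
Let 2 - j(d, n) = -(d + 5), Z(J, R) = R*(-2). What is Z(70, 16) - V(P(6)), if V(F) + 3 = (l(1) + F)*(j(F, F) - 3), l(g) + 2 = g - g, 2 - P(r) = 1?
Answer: -24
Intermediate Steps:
Z(J, R) = -2*R
P(r) = 1 (P(r) = 2 - 1*1 = 2 - 1 = 1)
j(d, n) = 7 + d (j(d, n) = 2 - (-1)*(d + 5) = 2 - (-1)*(5 + d) = 2 - (-5 - d) = 2 + (5 + d) = 7 + d)
l(g) = -2 (l(g) = -2 + (g - g) = -2 + 0 = -2)
V(F) = -3 + (-2 + F)*(4 + F) (V(F) = -3 + (-2 + F)*((7 + F) - 3) = -3 + (-2 + F)*(4 + F))
Z(70, 16) - V(P(6)) = -2*16 - (-11 + 1**2 + 2*1) = -32 - (-11 + 1 + 2) = -32 - 1*(-8) = -32 + 8 = -24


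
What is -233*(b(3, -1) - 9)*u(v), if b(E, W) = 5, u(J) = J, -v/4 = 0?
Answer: 0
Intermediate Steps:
v = 0 (v = -4*0 = 0)
-233*(b(3, -1) - 9)*u(v) = -233*(5 - 9)*0 = -(-932)*0 = -233*0 = 0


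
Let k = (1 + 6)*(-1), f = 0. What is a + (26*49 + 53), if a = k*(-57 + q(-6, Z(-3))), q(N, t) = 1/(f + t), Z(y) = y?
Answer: 5185/3 ≈ 1728.3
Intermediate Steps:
q(N, t) = 1/t (q(N, t) = 1/(0 + t) = 1/t)
k = -7 (k = 7*(-1) = -7)
a = 1204/3 (a = -7*(-57 + 1/(-3)) = -7*(-57 - ⅓) = -7*(-172/3) = 1204/3 ≈ 401.33)
a + (26*49 + 53) = 1204/3 + (26*49 + 53) = 1204/3 + (1274 + 53) = 1204/3 + 1327 = 5185/3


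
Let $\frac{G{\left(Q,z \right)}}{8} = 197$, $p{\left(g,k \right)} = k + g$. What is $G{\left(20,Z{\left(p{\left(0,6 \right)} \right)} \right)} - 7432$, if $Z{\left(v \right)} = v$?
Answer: $-5856$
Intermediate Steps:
$p{\left(g,k \right)} = g + k$
$G{\left(Q,z \right)} = 1576$ ($G{\left(Q,z \right)} = 8 \cdot 197 = 1576$)
$G{\left(20,Z{\left(p{\left(0,6 \right)} \right)} \right)} - 7432 = 1576 - 7432 = -5856$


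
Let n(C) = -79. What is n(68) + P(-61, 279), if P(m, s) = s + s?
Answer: 479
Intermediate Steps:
P(m, s) = 2*s
n(68) + P(-61, 279) = -79 + 2*279 = -79 + 558 = 479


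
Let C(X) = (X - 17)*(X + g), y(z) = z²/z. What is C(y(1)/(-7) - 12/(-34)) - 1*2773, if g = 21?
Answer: -44311405/14161 ≈ -3129.1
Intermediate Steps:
y(z) = z
C(X) = (-17 + X)*(21 + X) (C(X) = (X - 17)*(X + 21) = (-17 + X)*(21 + X))
C(y(1)/(-7) - 12/(-34)) - 1*2773 = (-357 + (1/(-7) - 12/(-34))² + 4*(1/(-7) - 12/(-34))) - 1*2773 = (-357 + (1*(-⅐) - 12*(-1/34))² + 4*(1*(-⅐) - 12*(-1/34))) - 2773 = (-357 + (-⅐ + 6/17)² + 4*(-⅐ + 6/17)) - 2773 = (-357 + (25/119)² + 4*(25/119)) - 2773 = (-357 + 625/14161 + 100/119) - 2773 = -5042952/14161 - 2773 = -44311405/14161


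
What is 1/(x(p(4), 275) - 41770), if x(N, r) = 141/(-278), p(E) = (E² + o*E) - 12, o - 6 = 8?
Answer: -278/11612201 ≈ -2.3940e-5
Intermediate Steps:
o = 14 (o = 6 + 8 = 14)
p(E) = -12 + E² + 14*E (p(E) = (E² + 14*E) - 12 = -12 + E² + 14*E)
x(N, r) = -141/278 (x(N, r) = 141*(-1/278) = -141/278)
1/(x(p(4), 275) - 41770) = 1/(-141/278 - 41770) = 1/(-11612201/278) = -278/11612201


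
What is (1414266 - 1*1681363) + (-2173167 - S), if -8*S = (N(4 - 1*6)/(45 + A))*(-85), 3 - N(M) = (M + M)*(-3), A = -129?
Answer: -546619391/224 ≈ -2.4403e+6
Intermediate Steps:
N(M) = 3 + 6*M (N(M) = 3 - (M + M)*(-3) = 3 - 2*M*(-3) = 3 - (-6)*M = 3 + 6*M)
S = 255/224 (S = -(3 + 6*(4 - 1*6))/(45 - 129)*(-85)/8 = -(3 + 6*(4 - 6))/(-84)*(-85)/8 = -(-(3 + 6*(-2))/84)*(-85)/8 = -(-(3 - 12)/84)*(-85)/8 = -(-1/84*(-9))*(-85)/8 = -3*(-85)/224 = -⅛*(-255/28) = 255/224 ≈ 1.1384)
(1414266 - 1*1681363) + (-2173167 - S) = (1414266 - 1*1681363) + (-2173167 - 1*255/224) = (1414266 - 1681363) + (-2173167 - 255/224) = -267097 - 486789663/224 = -546619391/224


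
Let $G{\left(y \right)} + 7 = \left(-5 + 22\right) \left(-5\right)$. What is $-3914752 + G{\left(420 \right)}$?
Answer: $-3914844$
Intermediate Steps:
$G{\left(y \right)} = -92$ ($G{\left(y \right)} = -7 + \left(-5 + 22\right) \left(-5\right) = -7 + 17 \left(-5\right) = -7 - 85 = -92$)
$-3914752 + G{\left(420 \right)} = -3914752 - 92 = -3914844$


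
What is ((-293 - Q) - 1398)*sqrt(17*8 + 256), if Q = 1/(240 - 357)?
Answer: -2769844*sqrt(2)/117 ≈ -33480.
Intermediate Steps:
Q = -1/117 (Q = 1/(-117) = -1/117 ≈ -0.0085470)
((-293 - Q) - 1398)*sqrt(17*8 + 256) = ((-293 - 1*(-1/117)) - 1398)*sqrt(17*8 + 256) = ((-293 + 1/117) - 1398)*sqrt(136 + 256) = (-34280/117 - 1398)*sqrt(392) = -2769844*sqrt(2)/117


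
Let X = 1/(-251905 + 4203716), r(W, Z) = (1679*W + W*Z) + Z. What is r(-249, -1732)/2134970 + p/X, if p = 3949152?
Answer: 6663797450380260661/426994 ≈ 1.5606e+13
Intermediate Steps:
r(W, Z) = Z + 1679*W + W*Z
X = 1/3951811 ≈ 2.5305e-7
r(-249, -1732)/2134970 + p/X = (-1732 + 1679*(-249) - 249*(-1732))/2134970 + 3949152/(1/3951811) = (-1732 - 418071 + 431268)*(1/2134970) + 3949152*3951811 = 11465*(1/2134970) + 15606302314272 = 2293/426994 + 15606302314272 = 6663797450380260661/426994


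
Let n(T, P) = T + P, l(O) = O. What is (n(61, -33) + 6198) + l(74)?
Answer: 6300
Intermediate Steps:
n(T, P) = P + T
(n(61, -33) + 6198) + l(74) = ((-33 + 61) + 6198) + 74 = (28 + 6198) + 74 = 6226 + 74 = 6300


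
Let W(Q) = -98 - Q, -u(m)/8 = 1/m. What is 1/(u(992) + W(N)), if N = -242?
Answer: 124/17855 ≈ 0.0069448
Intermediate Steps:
u(m) = -8/m
1/(u(992) + W(N)) = 1/(-8/992 + (-98 - 1*(-242))) = 1/(-8*1/992 + (-98 + 242)) = 1/(-1/124 + 144) = 1/(17855/124) = 124/17855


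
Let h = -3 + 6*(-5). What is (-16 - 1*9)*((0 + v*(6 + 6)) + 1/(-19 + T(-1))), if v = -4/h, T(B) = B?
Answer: -1545/44 ≈ -35.114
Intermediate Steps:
h = -33 (h = -3 - 30 = -33)
v = 4/33 (v = -4/(-33) = -4*(-1/33) = 4/33 ≈ 0.12121)
(-16 - 1*9)*((0 + v*(6 + 6)) + 1/(-19 + T(-1))) = (-16 - 1*9)*((0 + 4*(6 + 6)/33) + 1/(-19 - 1)) = (-16 - 9)*((0 + (4/33)*12) + 1/(-20)) = -25*((0 + 16/11) - 1/20) = -25*(16/11 - 1/20) = -25*309/220 = -1545/44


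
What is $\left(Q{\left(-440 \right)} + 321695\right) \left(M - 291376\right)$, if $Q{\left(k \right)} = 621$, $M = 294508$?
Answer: $1009493712$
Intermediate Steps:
$\left(Q{\left(-440 \right)} + 321695\right) \left(M - 291376\right) = \left(621 + 321695\right) \left(294508 - 291376\right) = 322316 \cdot 3132 = 1009493712$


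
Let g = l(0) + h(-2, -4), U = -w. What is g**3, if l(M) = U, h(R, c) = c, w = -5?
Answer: 1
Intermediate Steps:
U = 5 (U = -1*(-5) = 5)
l(M) = 5
g = 1 (g = 5 - 4 = 1)
g**3 = 1**3 = 1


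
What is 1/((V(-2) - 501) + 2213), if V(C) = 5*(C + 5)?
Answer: 1/1727 ≈ 0.00057904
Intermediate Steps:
V(C) = 25 + 5*C (V(C) = 5*(5 + C) = 25 + 5*C)
1/((V(-2) - 501) + 2213) = 1/(((25 + 5*(-2)) - 501) + 2213) = 1/(((25 - 10) - 501) + 2213) = 1/((15 - 501) + 2213) = 1/(-486 + 2213) = 1/1727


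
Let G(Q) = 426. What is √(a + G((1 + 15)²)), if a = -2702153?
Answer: I*√2701727 ≈ 1643.7*I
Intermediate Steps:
√(a + G((1 + 15)²)) = √(-2702153 + 426) = √(-2701727) = I*√2701727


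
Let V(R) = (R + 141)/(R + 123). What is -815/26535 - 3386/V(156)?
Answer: -61895549/19459 ≈ -3180.8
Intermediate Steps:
V(R) = (141 + R)/(123 + R)
-815/26535 - 3386/V(156) = -815/26535 - 3386*(123 + 156)/(141 + 156) = -815*1/26535 - 3386/(297/279) = -163/5307 - 3386/((1/279)*297) = -163/5307 - 3386/33/31 = -163/5307 - 3386*31/33 = -163/5307 - 104966/33 = -61895549/19459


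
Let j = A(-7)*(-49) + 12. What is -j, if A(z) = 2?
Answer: 86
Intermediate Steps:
j = -86 (j = 2*(-49) + 12 = -98 + 12 = -86)
-j = -1*(-86) = 86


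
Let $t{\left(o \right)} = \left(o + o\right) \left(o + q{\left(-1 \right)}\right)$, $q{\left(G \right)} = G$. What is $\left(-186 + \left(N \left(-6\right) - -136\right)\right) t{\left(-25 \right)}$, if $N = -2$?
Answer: $-49400$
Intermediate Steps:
$t{\left(o \right)} = 2 o \left(-1 + o\right)$ ($t{\left(o \right)} = \left(o + o\right) \left(o - 1\right) = 2 o \left(-1 + o\right)$)
$\left(-186 + \left(N \left(-6\right) - -136\right)\right) t{\left(-25 \right)} = \left(-186 - -148\right) 2 \left(-25\right) \left(-1 - 25\right) = \left(-186 + \left(12 + 136\right)\right) 2 \left(-25\right) \left(-26\right) = \left(-186 + 148\right) 1300 = \left(-38\right) 1300 = -49400$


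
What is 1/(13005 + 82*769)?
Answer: 1/76063 ≈ 1.3147e-5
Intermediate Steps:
1/(13005 + 82*769) = 1/(13005 + 63058) = 1/76063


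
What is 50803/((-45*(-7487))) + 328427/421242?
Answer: 44017446677/47307582810 ≈ 0.93045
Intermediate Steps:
50803/((-45*(-7487))) + 328427/421242 = 50803/336915 + 328427*(1/421242) = 50803*(1/336915) + 328427/421242 = 50803/336915 + 328427/421242 = 44017446677/47307582810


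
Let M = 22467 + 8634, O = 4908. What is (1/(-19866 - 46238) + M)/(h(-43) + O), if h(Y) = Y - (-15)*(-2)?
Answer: 2055900503/319612840 ≈ 6.4325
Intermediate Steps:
h(Y) = -30 + Y (h(Y) = Y - 3*10 = Y - 30 = -30 + Y)
M = 31101
(1/(-19866 - 46238) + M)/(h(-43) + O) = (1/(-19866 - 46238) + 31101)/((-30 - 43) + 4908) = (1/(-66104) + 31101)/(-73 + 4908) = (-1/66104 + 31101)/4835 = (2055900503/66104)*(1/4835) = 2055900503/319612840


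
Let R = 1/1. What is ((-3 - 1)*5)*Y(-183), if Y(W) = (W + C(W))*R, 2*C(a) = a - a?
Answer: 3660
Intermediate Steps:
R = 1
C(a) = 0 (C(a) = (a - a)/2 = (½)*0 = 0)
Y(W) = W (Y(W) = (W + 0)*1 = W*1 = W)
((-3 - 1)*5)*Y(-183) = ((-3 - 1)*5)*(-183) = -4*5*(-183) = -20*(-183) = 3660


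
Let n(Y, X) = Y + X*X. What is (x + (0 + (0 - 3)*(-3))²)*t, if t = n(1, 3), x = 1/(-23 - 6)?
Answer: 23480/29 ≈ 809.66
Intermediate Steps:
x = -1/29 (x = 1/(-29) = -1/29 ≈ -0.034483)
n(Y, X) = Y + X²
t = 10 (t = 1 + 3² = 1 + 9 = 10)
(x + (0 + (0 - 3)*(-3))²)*t = (-1/29 + (0 + (0 - 3)*(-3))²)*10 = (-1/29 + (0 - 3*(-3))²)*10 = (-1/29 + (0 + 9)²)*10 = (-1/29 + 9²)*10 = (-1/29 + 81)*10 = (2348/29)*10 = 23480/29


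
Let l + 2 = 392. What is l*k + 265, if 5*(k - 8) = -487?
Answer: -34601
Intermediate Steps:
l = 390 (l = -2 + 392 = 390)
k = -447/5 (k = 8 + (⅕)*(-487) = 8 - 487/5 = -447/5 ≈ -89.400)
l*k + 265 = 390*(-447/5) + 265 = -34866 + 265 = -34601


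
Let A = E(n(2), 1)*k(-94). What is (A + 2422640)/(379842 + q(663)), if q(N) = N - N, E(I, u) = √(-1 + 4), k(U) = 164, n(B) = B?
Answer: 1211320/189921 + 82*√3/189921 ≈ 6.3788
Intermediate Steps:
E(I, u) = √3
q(N) = 0
A = 164*√3 (A = √3*164 = 164*√3 ≈ 284.06)
(A + 2422640)/(379842 + q(663)) = (164*√3 + 2422640)/(379842 + 0) = (2422640 + 164*√3)/379842 = (2422640 + 164*√3)*(1/379842) = 1211320/189921 + 82*√3/189921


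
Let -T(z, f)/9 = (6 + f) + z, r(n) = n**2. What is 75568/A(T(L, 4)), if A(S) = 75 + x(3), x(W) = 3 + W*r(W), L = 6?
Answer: 75568/105 ≈ 719.70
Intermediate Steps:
T(z, f) = -54 - 9*f - 9*z (T(z, f) = -9*((6 + f) + z) = -9*(6 + f + z) = -54 - 9*f - 9*z)
x(W) = 3 + W**3 (x(W) = 3 + W*W**2 = 3 + W**3)
A(S) = 105 (A(S) = 75 + (3 + 3**3) = 75 + (3 + 27) = 75 + 30 = 105)
75568/A(T(L, 4)) = 75568/105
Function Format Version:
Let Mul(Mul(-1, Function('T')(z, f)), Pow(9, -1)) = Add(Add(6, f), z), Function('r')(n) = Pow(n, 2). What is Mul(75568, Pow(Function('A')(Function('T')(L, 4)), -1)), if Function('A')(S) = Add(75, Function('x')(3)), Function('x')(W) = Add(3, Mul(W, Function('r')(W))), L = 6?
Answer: Rational(75568, 105) ≈ 719.70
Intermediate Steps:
Function('T')(z, f) = Add(-54, Mul(-9, f), Mul(-9, z)) (Function('T')(z, f) = Mul(-9, Add(Add(6, f), z)) = Mul(-9, Add(6, f, z)) = Add(-54, Mul(-9, f), Mul(-9, z)))
Function('x')(W) = Add(3, Pow(W, 3)) (Function('x')(W) = Add(3, Mul(W, Pow(W, 2))) = Add(3, Pow(W, 3)))
Function('A')(S) = 105 (Function('A')(S) = Add(75, Add(3, Pow(3, 3))) = Add(75, Add(3, 27)) = Add(75, 30) = 105)
Mul(75568, Pow(Function('A')(Function('T')(L, 4)), -1)) = Mul(75568, Pow(105, -1)) = Mul(75568, Rational(1, 105)) = Rational(75568, 105)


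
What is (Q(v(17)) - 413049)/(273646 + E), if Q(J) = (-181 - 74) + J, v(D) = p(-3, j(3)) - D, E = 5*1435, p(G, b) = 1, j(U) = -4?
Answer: -413320/280821 ≈ -1.4718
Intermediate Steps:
E = 7175
v(D) = 1 - D
Q(J) = -255 + J
(Q(v(17)) - 413049)/(273646 + E) = ((-255 + (1 - 1*17)) - 413049)/(273646 + 7175) = ((-255 + (1 - 17)) - 413049)/280821 = ((-255 - 16) - 413049)*(1/280821) = (-271 - 413049)*(1/280821) = -413320*1/280821 = -413320/280821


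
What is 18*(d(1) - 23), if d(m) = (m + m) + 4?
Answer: -306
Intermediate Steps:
d(m) = 4 + 2*m (d(m) = 2*m + 4 = 4 + 2*m)
18*(d(1) - 23) = 18*((4 + 2*1) - 23) = 18*((4 + 2) - 23) = 18*(6 - 23) = 18*(-17) = -306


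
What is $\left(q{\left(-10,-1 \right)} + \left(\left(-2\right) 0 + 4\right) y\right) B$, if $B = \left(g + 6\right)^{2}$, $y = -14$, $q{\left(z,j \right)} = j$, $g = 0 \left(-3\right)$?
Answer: $-2052$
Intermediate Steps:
$g = 0$
$B = 36$ ($B = \left(0 + 6\right)^{2} = 6^{2} = 36$)
$\left(q{\left(-10,-1 \right)} + \left(\left(-2\right) 0 + 4\right) y\right) B = \left(-1 + \left(\left(-2\right) 0 + 4\right) \left(-14\right)\right) 36 = \left(-1 + \left(0 + 4\right) \left(-14\right)\right) 36 = \left(-1 + 4 \left(-14\right)\right) 36 = \left(-1 - 56\right) 36 = \left(-57\right) 36 = -2052$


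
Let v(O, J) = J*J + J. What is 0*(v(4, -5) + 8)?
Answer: 0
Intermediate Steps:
v(O, J) = J + J² (v(O, J) = J² + J = J + J²)
0*(v(4, -5) + 8) = 0*(-5*(1 - 5) + 8) = 0*(-5*(-4) + 8) = 0*(20 + 8) = 0*28 = 0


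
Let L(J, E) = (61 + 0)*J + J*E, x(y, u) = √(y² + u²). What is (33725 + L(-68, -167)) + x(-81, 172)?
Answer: 40933 + √36145 ≈ 41123.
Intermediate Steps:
x(y, u) = √(u² + y²)
L(J, E) = 61*J + E*J
(33725 + L(-68, -167)) + x(-81, 172) = (33725 - 68*(61 - 167)) + √(172² + (-81)²) = (33725 - 68*(-106)) + √(29584 + 6561) = (33725 + 7208) + √36145 = 40933 + √36145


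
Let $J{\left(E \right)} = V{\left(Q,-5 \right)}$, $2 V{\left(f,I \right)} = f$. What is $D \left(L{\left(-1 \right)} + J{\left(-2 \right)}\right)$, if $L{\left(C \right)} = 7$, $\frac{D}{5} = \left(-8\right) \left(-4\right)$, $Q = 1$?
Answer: $1200$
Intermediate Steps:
$D = 160$ ($D = 5 \left(\left(-8\right) \left(-4\right)\right) = 5 \cdot 32 = 160$)
$V{\left(f,I \right)} = \frac{f}{2}$
$J{\left(E \right)} = \frac{1}{2}$ ($J{\left(E \right)} = \frac{1}{2} \cdot 1 = \frac{1}{2}$)
$D \left(L{\left(-1 \right)} + J{\left(-2 \right)}\right) = 160 \left(7 + \frac{1}{2}\right) = 160 \cdot \frac{15}{2} = 1200$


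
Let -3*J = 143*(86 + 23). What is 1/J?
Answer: -3/15587 ≈ -0.00019247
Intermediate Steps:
J = -15587/3 (J = -143*(86 + 23)/3 = -143*109/3 = -⅓*15587 = -15587/3 ≈ -5195.7)
1/J = 1/(-15587/3) = -3/15587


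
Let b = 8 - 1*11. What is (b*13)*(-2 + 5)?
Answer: -117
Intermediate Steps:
b = -3 (b = 8 - 11 = -3)
(b*13)*(-2 + 5) = (-3*13)*(-2 + 5) = -39*3 = -117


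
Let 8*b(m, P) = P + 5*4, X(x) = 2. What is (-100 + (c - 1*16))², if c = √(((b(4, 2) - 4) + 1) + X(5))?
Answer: (232 - √7)²/4 ≈ 13151.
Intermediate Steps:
b(m, P) = 5/2 + P/8 (b(m, P) = (P + 5*4)/8 = (P + 20)/8 = (20 + P)/8 = 5/2 + P/8)
c = √7/2 (c = √((((5/2 + (⅛)*2) - 4) + 1) + 2) = √((((5/2 + ¼) - 4) + 1) + 2) = √(((11/4 - 4) + 1) + 2) = √((-5/4 + 1) + 2) = √(-¼ + 2) = √(7/4) = √7/2 ≈ 1.3229)
(-100 + (c - 1*16))² = (-100 + (√7/2 - 1*16))² = (-100 + (√7/2 - 16))² = (-100 + (-16 + √7/2))² = (-116 + √7/2)²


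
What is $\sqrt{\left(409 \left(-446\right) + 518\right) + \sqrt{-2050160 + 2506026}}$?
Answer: $\sqrt{-181896 + \sqrt{455866}} \approx 425.7 i$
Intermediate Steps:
$\sqrt{\left(409 \left(-446\right) + 518\right) + \sqrt{-2050160 + 2506026}} = \sqrt{\left(-182414 + 518\right) + \sqrt{455866}} = \sqrt{-181896 + \sqrt{455866}}$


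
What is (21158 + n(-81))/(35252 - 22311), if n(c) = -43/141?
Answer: 2983235/1824681 ≈ 1.6349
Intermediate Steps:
n(c) = -43/141 (n(c) = -43*1/141 = -43/141)
(21158 + n(-81))/(35252 - 22311) = (21158 - 43/141)/(35252 - 22311) = (2983235/141)/12941 = (2983235/141)*(1/12941) = 2983235/1824681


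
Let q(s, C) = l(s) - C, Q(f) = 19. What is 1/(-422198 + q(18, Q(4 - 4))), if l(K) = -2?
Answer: -1/422219 ≈ -2.3684e-6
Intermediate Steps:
q(s, C) = -2 - C
1/(-422198 + q(18, Q(4 - 4))) = 1/(-422198 + (-2 - 1*19)) = 1/(-422198 + (-2 - 19)) = 1/(-422198 - 21) = 1/(-422219) = -1/422219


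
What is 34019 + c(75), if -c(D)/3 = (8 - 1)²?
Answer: 33872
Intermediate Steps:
c(D) = -147 (c(D) = -3*(8 - 1)² = -3*7² = -3*49 = -147)
34019 + c(75) = 34019 - 147 = 33872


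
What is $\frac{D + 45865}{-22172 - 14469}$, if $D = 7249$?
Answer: $- \frac{53114}{36641} \approx -1.4496$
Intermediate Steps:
$\frac{D + 45865}{-22172 - 14469} = \frac{7249 + 45865}{-22172 - 14469} = \frac{53114}{-36641} = 53114 \left(- \frac{1}{36641}\right) = - \frac{53114}{36641}$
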